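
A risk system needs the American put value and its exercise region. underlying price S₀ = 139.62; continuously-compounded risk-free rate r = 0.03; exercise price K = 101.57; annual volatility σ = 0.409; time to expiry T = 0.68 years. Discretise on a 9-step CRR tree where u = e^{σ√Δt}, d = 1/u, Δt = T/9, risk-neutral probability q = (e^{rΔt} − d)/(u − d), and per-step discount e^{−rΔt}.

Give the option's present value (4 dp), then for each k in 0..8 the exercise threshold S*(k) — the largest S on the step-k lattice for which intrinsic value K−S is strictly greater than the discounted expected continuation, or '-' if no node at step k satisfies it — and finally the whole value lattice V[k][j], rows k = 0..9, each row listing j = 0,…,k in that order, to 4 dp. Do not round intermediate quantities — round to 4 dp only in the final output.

price = 3.1760
boundary = - - - - - - 71.1211 79.5836 89.0529
tree:
3.1760
4.9494 1.2852
7.5606 2.1664 0.3442
11.2754 3.6037 0.6319 0.0366
16.3300 5.8963 1.1568 0.0708 0.0000
22.8082 9.4447 2.1106 0.1371 0.0000 0.0000
30.4489 14.7040 3.8370 0.2652 0.0000 0.0000 0.0000
38.0115 21.9864 6.9467 0.5131 0.0000 0.0000 0.0000 0.0000
44.7699 30.4489 12.5171 0.9928 0.0000 0.0000 0.0000 0.0000 0.0000
50.8097 38.0115 21.9864 1.9210 0.0000 0.0000 0.0000 0.0000 0.0000 0.0000

Δt=0.07556  u=1.11899  d=0.89367  q=0.48199  discount=0.99774
step 9 (expiry): payoffs max(K−S,0) = 50.8097 38.0115 21.9864 1.9210 0.0000 0.0000 0.0000 0.0000 0.0000 0.0000
step 8: (k=8,j=0): S=56.8001, (K−S)⁺=44.7699, hold=44.5400 ⇒ V=44.7699 exercise | (k=8,j=1): S=71.1211, (K−S)⁺=30.4489, hold=30.2189 ⇒ V=30.4489 exercise | (k=8,j=2): S=89.0529, (K−S)⁺=12.5171, hold=12.2871 ⇒ V=12.5171 exercise | (k=8,j=3): S=111.5059, (K−S)⁺=0.0000, hold=0.9928 ⇒ V=0.9928 continue | (k=8,j=4): S=139.6200, (K−S)⁺=0.0000, hold=0.0000 ⇒ V=0.0000 continue | (k=8,j=5): S=174.8225, (K−S)⁺=0.0000, hold=0.0000 ⇒ V=0.0000 continue | (k=8,j=6): S=218.9006, (K−S)⁺=0.0000, hold=0.0000 ⇒ V=0.0000 continue | (k=8,j=7): S=274.0922, (K−S)⁺=0.0000, hold=0.0000 ⇒ V=0.0000 continue | (k=8,j=8): S=343.1993, (K−S)⁺=0.0000, hold=0.0000 ⇒ V=0.0000 continue  boundary S*=89.0529
step 7: (k=7,j=0): S=63.5585, (K−S)⁺=38.0115, hold=37.7815 ⇒ V=38.0115 exercise | (k=7,j=1): S=79.5836, (K−S)⁺=21.9864, hold=21.7565 ⇒ V=21.9864 exercise | (k=7,j=2): S=99.6490, (K−S)⁺=1.9210, hold=6.9467 ⇒ V=6.9467 continue | (k=7,j=3): S=124.7736, (K−S)⁺=0.0000, hold=0.5131 ⇒ V=0.5131 continue | (k=7,j=4): S=156.2329, (K−S)⁺=0.0000, hold=0.0000 ⇒ V=0.0000 continue | (k=7,j=5): S=195.6240, (K−S)⁺=0.0000, hold=0.0000 ⇒ V=0.0000 continue | (k=7,j=6): S=244.9468, (K−S)⁺=0.0000, hold=0.0000 ⇒ V=0.0000 continue | (k=7,j=7): S=306.7055, (K−S)⁺=0.0000, hold=0.0000 ⇒ V=0.0000 continue  boundary S*=79.5836
step 6: (k=6,j=0): S=71.1211, (K−S)⁺=30.4489, hold=30.2189 ⇒ V=30.4489 exercise | (k=6,j=1): S=89.0529, (K−S)⁺=12.5171, hold=14.7040 ⇒ V=14.7040 continue | (k=6,j=2): S=111.5059, (K−S)⁺=0.0000, hold=3.8370 ⇒ V=3.8370 continue | (k=6,j=3): S=139.6200, (K−S)⁺=0.0000, hold=0.2652 ⇒ V=0.2652 continue | (k=6,j=4): S=174.8225, (K−S)⁺=0.0000, hold=0.0000 ⇒ V=0.0000 continue | (k=6,j=5): S=218.9006, (K−S)⁺=0.0000, hold=0.0000 ⇒ V=0.0000 continue | (k=6,j=6): S=274.0922, (K−S)⁺=0.0000, hold=0.0000 ⇒ V=0.0000 continue  boundary S*=71.1211
step 5: (k=5,j=0): S=79.5836, (K−S)⁺=21.9864, hold=22.8082 ⇒ V=22.8082 continue | (k=5,j=1): S=99.6490, (K−S)⁺=1.9210, hold=9.4447 ⇒ V=9.4447 continue | (k=5,j=2): S=124.7736, (K−S)⁺=0.0000, hold=2.1106 ⇒ V=2.1106 continue | (k=5,j=3): S=156.2329, (K−S)⁺=0.0000, hold=0.1371 ⇒ V=0.1371 continue | (k=5,j=4): S=195.6240, (K−S)⁺=0.0000, hold=0.0000 ⇒ V=0.0000 continue | (k=5,j=5): S=244.9468, (K−S)⁺=0.0000, hold=0.0000 ⇒ V=0.0000 continue  boundary S*=-
step 4: (k=4,j=0): S=89.0529, (K−S)⁺=12.5171, hold=16.3300 ⇒ V=16.3300 continue | (k=4,j=1): S=111.5059, (K−S)⁺=0.0000, hold=5.8963 ⇒ V=5.8963 continue | (k=4,j=2): S=139.6200, (K−S)⁺=0.0000, hold=1.1568 ⇒ V=1.1568 continue | (k=4,j=3): S=174.8225, (K−S)⁺=0.0000, hold=0.0708 ⇒ V=0.0708 continue | (k=4,j=4): S=218.9006, (K−S)⁺=0.0000, hold=0.0000 ⇒ V=0.0000 continue  boundary S*=-
step 3: (k=3,j=0): S=99.6490, (K−S)⁺=1.9210, hold=11.2754 ⇒ V=11.2754 continue | (k=3,j=1): S=124.7736, (K−S)⁺=0.0000, hold=3.6037 ⇒ V=3.6037 continue | (k=3,j=2): S=156.2329, (K−S)⁺=0.0000, hold=0.6319 ⇒ V=0.6319 continue | (k=3,j=3): S=195.6240, (K−S)⁺=0.0000, hold=0.0366 ⇒ V=0.0366 continue  boundary S*=-
step 2: (k=2,j=0): S=111.5059, (K−S)⁺=0.0000, hold=7.5606 ⇒ V=7.5606 continue | (k=2,j=1): S=139.6200, (K−S)⁺=0.0000, hold=2.1664 ⇒ V=2.1664 continue | (k=2,j=2): S=174.8225, (K−S)⁺=0.0000, hold=0.3442 ⇒ V=0.3442 continue  boundary S*=-
step 1: (k=1,j=0): S=124.7736, (K−S)⁺=0.0000, hold=4.9494 ⇒ V=4.9494 continue | (k=1,j=1): S=156.2329, (K−S)⁺=0.0000, hold=1.2852 ⇒ V=1.2852 continue  boundary S*=-
step 0: (k=0,j=0): S=139.6200, (K−S)⁺=0.0000, hold=3.1760 ⇒ V=3.1760 continue  boundary S*=-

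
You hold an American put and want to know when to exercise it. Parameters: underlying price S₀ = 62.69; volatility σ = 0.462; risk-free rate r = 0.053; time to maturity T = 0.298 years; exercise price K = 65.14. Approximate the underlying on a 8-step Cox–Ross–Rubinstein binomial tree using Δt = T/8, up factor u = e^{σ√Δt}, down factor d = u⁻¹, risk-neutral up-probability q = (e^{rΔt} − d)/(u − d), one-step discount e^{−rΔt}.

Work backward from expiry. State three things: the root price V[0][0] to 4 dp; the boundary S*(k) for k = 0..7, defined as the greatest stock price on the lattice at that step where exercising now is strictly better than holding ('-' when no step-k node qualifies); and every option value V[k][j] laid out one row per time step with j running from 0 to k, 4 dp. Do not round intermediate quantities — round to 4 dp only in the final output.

params: Δt=0.03725 u=1.09326 d=0.91469 q=0.48879 e^(-rΔt)=0.99803
t_8 payoffs: 34.4215 28.4245 21.2567 12.6896 2.4500 0.0000 0.0000 0.0000 0.0000
t_7: node(7,0) S=33.5834 payoff=31.5566 vs cont=31.4281 → 31.5566 [stop]  node(7,1) S=40.1397 payoff=25.0003 vs cont=24.8718 → 25.0003 [stop]  node(7,2) S=47.9760 payoff=17.1640 vs cont=17.0355 → 17.1640 [stop]  node(7,3) S=57.3421 payoff=7.7979 vs cont=7.6694 → 7.7979 [stop]  node(7,4) S=68.5367 payoff=0.0000 vs cont=1.2500 → 1.2500 [wait]  node(7,5) S=81.9168 payoff=0.0000 vs cont=0.0000 → 0.0000 [wait]  node(7,6) S=97.9089 payoff=0.0000 vs cont=0.0000 → 0.0000 [wait]  node(7,7) S=117.0232 payoff=0.0000 vs cont=0.0000 → 0.0000 [wait]  ⇒ S*(7)=57.3421
t_6: node(6,0) S=36.7155 payoff=28.4245 vs cont=28.2960 → 28.4245 [stop]  node(6,1) S=43.8833 payoff=21.2567 vs cont=21.1283 → 21.2567 [stop]  node(6,2) S=52.4504 payoff=12.6896 vs cont=12.5611 → 12.6896 [stop]  node(6,3) S=62.6900 payoff=2.4500 vs cont=4.5883 → 4.5883 [wait]  node(6,4) S=74.9287 payoff=0.0000 vs cont=0.6377 → 0.6377 [wait]  node(6,5) S=89.5566 payoff=0.0000 vs cont=0.0000 → 0.0000 [wait]  node(6,6) S=107.0403 payoff=0.0000 vs cont=0.0000 → 0.0000 [wait]  ⇒ S*(6)=52.4504
t_5: node(5,0) S=40.1397 payoff=25.0003 vs cont=24.8718 → 25.0003 [stop]  node(5,1) S=47.9760 payoff=17.1640 vs cont=17.0355 → 17.1640 [stop]  node(5,2) S=57.3421 payoff=7.7979 vs cont=8.7126 → 8.7126 [wait]  node(5,3) S=68.5367 payoff=0.0000 vs cont=2.6521 → 2.6521 [wait]  node(5,4) S=81.9168 payoff=0.0000 vs cont=0.3254 → 0.3254 [wait]  node(5,5) S=97.9089 payoff=0.0000 vs cont=0.0000 → 0.0000 [wait]  ⇒ S*(5)=47.9760
t_4: node(4,0) S=43.8833 payoff=21.2567 vs cont=21.1283 → 21.2567 [stop]  node(4,1) S=52.4504 payoff=12.6896 vs cont=13.0073 → 13.0073 [wait]  node(4,2) S=62.6900 payoff=2.4500 vs cont=5.7389 → 5.7389 [wait]  node(4,3) S=74.9287 payoff=0.0000 vs cont=1.5118 → 1.5118 [wait]  node(4,4) S=89.5566 payoff=0.0000 vs cont=0.1660 → 0.1660 [wait]  ⇒ S*(4)=43.8833
t_3: node(3,0) S=47.9760 payoff=17.1640 vs cont=17.1905 → 17.1905 [wait]  node(3,1) S=57.3421 payoff=7.7979 vs cont=9.4360 → 9.4360 [wait]  node(3,2) S=68.5367 payoff=0.0000 vs cont=3.6655 → 3.6655 [wait]  node(3,3) S=81.9168 payoff=0.0000 vs cont=0.8523 → 0.8523 [wait]  ⇒ S*(3)=-
t_2: node(2,0) S=52.4504 payoff=12.6896 vs cont=13.3737 → 13.3737 [wait]  node(2,1) S=62.6900 payoff=2.4500 vs cont=6.6024 → 6.6024 [wait]  node(2,2) S=74.9287 payoff=0.0000 vs cont=2.2859 → 2.2859 [wait]  ⇒ S*(2)=-
t_1: node(1,0) S=57.3421 payoff=7.7979 vs cont=10.0441 → 10.0441 [wait]  node(1,1) S=68.5367 payoff=0.0000 vs cont=4.4837 → 4.4837 [wait]  ⇒ S*(1)=-
t_0: node(0,0) S=62.6900 payoff=2.4500 vs cont=7.3118 → 7.3118 [wait]  ⇒ S*(0)=-

price = 7.3118
boundary = - - - - 43.8833 47.9760 52.4504 57.3421
tree:
7.3118
10.0441 4.4837
13.3737 6.6024 2.2859
17.1905 9.4360 3.6655 0.8523
21.2567 13.0073 5.7389 1.5118 0.1660
25.0003 17.1640 8.7126 2.6521 0.3254 0.0000
28.4245 21.2567 12.6896 4.5883 0.6377 0.0000 0.0000
31.5566 25.0003 17.1640 7.7979 1.2500 0.0000 0.0000 0.0000
34.4215 28.4245 21.2567 12.6896 2.4500 0.0000 0.0000 0.0000 0.0000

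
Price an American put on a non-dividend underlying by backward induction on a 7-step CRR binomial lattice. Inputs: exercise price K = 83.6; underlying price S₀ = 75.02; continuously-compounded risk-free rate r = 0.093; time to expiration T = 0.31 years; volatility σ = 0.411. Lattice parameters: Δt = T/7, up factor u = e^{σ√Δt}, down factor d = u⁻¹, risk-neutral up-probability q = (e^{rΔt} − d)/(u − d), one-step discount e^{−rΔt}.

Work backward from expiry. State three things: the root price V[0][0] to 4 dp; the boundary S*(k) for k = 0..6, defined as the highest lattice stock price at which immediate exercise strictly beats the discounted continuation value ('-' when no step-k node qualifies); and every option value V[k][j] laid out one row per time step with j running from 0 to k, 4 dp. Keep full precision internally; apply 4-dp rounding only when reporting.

price = 11.1590
boundary = - - 63.1032 57.8747 63.1032 68.8041 75.0200
tree:
11.1590
15.4019 7.0454
20.4968 10.4785 3.7006
25.7253 15.0053 6.0778 1.3748
30.5206 20.4968 9.6857 2.5517 0.2196
34.9186 25.7253 14.7959 4.7003 0.4430 0.0000
38.9522 30.5206 20.4968 8.5800 0.8936 0.0000 0.0000
42.6516 34.9186 25.7253 14.7959 1.8025 0.0000 0.0000 0.0000

Δt=0.04429  u=1.09034  d=0.91714  q=0.50222  discount=0.99589
step 7 (expiry): payoffs max(K−S,0) = 42.6516 34.9186 25.7253 14.7959 1.8025 0.0000 0.0000 0.0000
step 6: (k=6,j=0): S=44.6478, (K−S)⁺=38.9522, hold=38.6086 ⇒ V=38.9522 exercise | (k=6,j=1): S=53.0794, (K−S)⁺=30.5206, hold=30.1770 ⇒ V=30.5206 exercise | (k=6,j=2): S=63.1032, (K−S)⁺=20.4968, hold=20.1532 ⇒ V=20.4968 exercise | (k=6,j=3): S=75.0200, (K−S)⁺=8.5800, hold=8.2364 ⇒ V=8.5800 exercise | (k=6,j=4): S=89.1872, (K−S)⁺=0.0000, hold=0.8936 ⇒ V=0.8936 continue | (k=6,j=5): S=106.0299, (K−S)⁺=0.0000, hold=0.0000 ⇒ V=0.0000 continue | (k=6,j=6): S=126.0532, (K−S)⁺=0.0000, hold=0.0000 ⇒ V=0.0000 continue  boundary S*=75.0200
step 5: (k=5,j=0): S=48.6814, (K−S)⁺=34.9186, hold=34.5750 ⇒ V=34.9186 exercise | (k=5,j=1): S=57.8747, (K−S)⁺=25.7253, hold=25.3817 ⇒ V=25.7253 exercise | (k=5,j=2): S=68.8041, (K−S)⁺=14.7959, hold=14.4523 ⇒ V=14.7959 exercise | (k=5,j=3): S=81.7975, (K−S)⁺=1.8025, hold=4.7003 ⇒ V=4.7003 continue | (k=5,j=4): S=97.2446, (K−S)⁺=0.0000, hold=0.4430 ⇒ V=0.4430 continue | (k=5,j=5): S=115.6088, (K−S)⁺=0.0000, hold=0.0000 ⇒ V=0.0000 continue  boundary S*=68.8041
step 4: (k=4,j=0): S=53.0794, (K−S)⁺=30.5206, hold=30.1770 ⇒ V=30.5206 exercise | (k=4,j=1): S=63.1032, (K−S)⁺=20.4968, hold=20.1532 ⇒ V=20.4968 exercise | (k=4,j=2): S=75.0200, (K−S)⁺=8.5800, hold=9.6857 ⇒ V=9.6857 continue | (k=4,j=3): S=89.1872, (K−S)⁺=0.0000, hold=2.5517 ⇒ V=2.5517 continue | (k=4,j=4): S=106.0299, (K−S)⁺=0.0000, hold=0.2196 ⇒ V=0.2196 continue  boundary S*=63.1032
step 3: (k=3,j=0): S=57.8747, (K−S)⁺=25.7253, hold=25.3817 ⇒ V=25.7253 exercise | (k=3,j=1): S=68.8041, (K−S)⁺=14.7959, hold=15.0053 ⇒ V=15.0053 continue | (k=3,j=2): S=81.7975, (K−S)⁺=1.8025, hold=6.0778 ⇒ V=6.0778 continue | (k=3,j=3): S=97.2446, (K−S)⁺=0.0000, hold=1.3748 ⇒ V=1.3748 continue  boundary S*=57.8747
step 2: (k=2,j=0): S=63.1032, (K−S)⁺=20.4968, hold=20.2579 ⇒ V=20.4968 exercise | (k=2,j=1): S=75.0200, (K−S)⁺=8.5800, hold=10.4785 ⇒ V=10.4785 continue | (k=2,j=2): S=89.1872, (K−S)⁺=0.0000, hold=3.7006 ⇒ V=3.7006 continue  boundary S*=63.1032
step 1: (k=1,j=0): S=68.8041, (K−S)⁺=14.7959, hold=15.4019 ⇒ V=15.4019 continue | (k=1,j=1): S=81.7975, (K−S)⁺=1.8025, hold=7.0454 ⇒ V=7.0454 continue  boundary S*=-
step 0: (k=0,j=0): S=75.0200, (K−S)⁺=8.5800, hold=11.1590 ⇒ V=11.1590 continue  boundary S*=-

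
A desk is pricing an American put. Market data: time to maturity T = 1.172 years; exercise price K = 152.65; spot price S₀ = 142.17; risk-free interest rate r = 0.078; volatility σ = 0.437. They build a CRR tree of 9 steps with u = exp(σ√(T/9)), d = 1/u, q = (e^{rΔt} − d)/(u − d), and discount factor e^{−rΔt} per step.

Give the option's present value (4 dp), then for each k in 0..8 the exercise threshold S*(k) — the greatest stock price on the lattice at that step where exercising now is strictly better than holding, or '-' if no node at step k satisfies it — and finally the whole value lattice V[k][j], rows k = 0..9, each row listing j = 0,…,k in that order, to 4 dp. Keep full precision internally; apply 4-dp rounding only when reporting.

Δt=0.13022, u=1.17081, d=0.85411, q=0.49289, disc=e^(-rΔt)=0.98989
k=9 terminal: V=max(K-S,0) → 118.2606 105.5090 88.0291 64.0677 31.2214 0.0000 0.0000 0.0000 0.0000 0.0000
k=8: j=0 S=40.2635 intr=112.3865 cont=110.8438 V=112.3865[EX]; j=1 S=55.1932 intr=97.4568 cont=95.9141 V=97.4568[EX]; j=2 S=75.6589 intr=76.9911 cont=75.4485 V=76.9911[EX]; j=3 S=103.7132 intr=48.9368 cont=47.3942 V=48.9368[EX]; j=4 S=142.1700 intr=10.4800 cont=15.6726 V=15.6726[hold]; j=5 S=194.8866 intr=0.0000 cont=0.0000 V=0.0000[hold]; j=6 S=267.1505 intr=0.0000 cont=0.0000 V=0.0000[hold]; j=7 S=366.2099 intr=0.0000 cont=0.0000 V=0.0000[hold]; j=8 S=502.0005 intr=0.0000 cont=0.0000 V=0.0000[hold]  S*(8)=103.7132
k=7: j=0 S=47.1410 intr=105.5090 cont=103.9663 V=105.5090[EX]; j=1 S=64.6209 intr=88.0291 cont=86.4865 V=88.0291[EX]; j=2 S=88.5823 intr=64.0677 cont=62.5250 V=64.0677[EX]; j=3 S=121.4286 intr=31.2214 cont=32.2123 V=32.2123[hold]; j=4 S=166.4543 intr=0.0000 cont=7.8674 V=7.8674[hold]; j=5 S=228.1755 intr=0.0000 cont=0.0000 V=0.0000[hold]; j=6 S=312.7830 intr=0.0000 cont=0.0000 V=0.0000[hold]; j=7 S=428.7628 intr=0.0000 cont=0.0000 V=0.0000[hold]  S*(7)=88.5823
k=6: j=0 S=55.1932 intr=97.4568 cont=95.9141 V=97.4568[EX]; j=1 S=75.6589 intr=76.9911 cont=75.4485 V=76.9911[EX]; j=2 S=103.7132 intr=48.9368 cont=47.8776 V=48.9368[EX]; j=3 S=142.1700 intr=10.4800 cont=20.0086 V=20.0086[hold]; j=4 S=194.8866 intr=0.0000 cont=3.9493 V=3.9493[hold]; j=5 S=267.1505 intr=0.0000 cont=0.0000 V=0.0000[hold]; j=6 S=366.2099 intr=0.0000 cont=0.0000 V=0.0000[hold]  S*(6)=103.7132
k=5: j=0 S=64.6209 intr=88.0291 cont=86.4865 V=88.0291[EX]; j=1 S=88.5823 intr=64.0677 cont=62.5250 V=64.0677[EX]; j=2 S=121.4286 intr=31.2214 cont=34.3278 V=34.3278[hold]; j=3 S=166.4543 intr=0.0000 cont=11.9709 V=11.9709[hold]; j=4 S=228.1755 intr=0.0000 cont=1.9825 V=1.9825[hold]; j=5 S=312.7830 intr=0.0000 cont=0.0000 V=0.0000[hold]  S*(5)=88.5823
k=4: j=0 S=75.6589 intr=76.9911 cont=75.4485 V=76.9911[EX]; j=1 S=103.7132 intr=48.9368 cont=48.9098 V=48.9368[EX]; j=2 S=142.1700 intr=10.4800 cont=23.0727 V=23.0727[hold]; j=3 S=194.8866 intr=0.0000 cont=6.9764 V=6.9764[hold]; j=4 S=267.1505 intr=0.0000 cont=0.9952 V=0.9952[hold]  S*(4)=103.7132
k=3: j=0 S=88.5823 intr=64.0677 cont=62.5250 V=64.0677[EX]; j=1 S=121.4286 intr=31.2214 cont=35.8229 V=35.8229[hold]; j=2 S=166.4543 intr=0.0000 cont=14.9860 V=14.9860[hold]; j=3 S=228.1755 intr=0.0000 cont=3.9876 V=3.9876[hold]  S*(3)=88.5823
k=2: j=0 S=103.7132 intr=48.9368 cont=49.6393 V=49.6393[hold]; j=1 S=142.1700 intr=10.4800 cont=25.2943 V=25.2943[hold]; j=2 S=194.8866 intr=0.0000 cont=9.4683 V=9.4683[hold]  S*(2)=-
k=1: j=0 S=121.4286 intr=31.2214 cont=37.2594 V=37.2594[hold]; j=1 S=166.4543 intr=0.0000 cont=17.3170 V=17.3170[hold]  S*(1)=-
k=0: j=0 S=142.1700 intr=10.4800 cont=27.1527 V=27.1527[hold]  S*(0)=-

price = 27.1527
boundary = - - - 88.5823 103.7132 88.5823 103.7132 88.5823 103.7132
tree:
27.1527
37.2594 17.3170
49.6393 25.2943 9.4683
64.0677 35.8229 14.9860 3.9876
76.9911 48.9368 23.0727 6.9764 0.9952
88.0291 64.0677 34.3278 11.9709 1.9825 0.0000
97.4568 76.9911 48.9368 20.0086 3.9493 0.0000 0.0000
105.5090 88.0291 64.0677 32.2123 7.8674 0.0000 0.0000 0.0000
112.3865 97.4568 76.9911 48.9368 15.6726 0.0000 0.0000 0.0000 0.0000
118.2606 105.5090 88.0291 64.0677 31.2214 0.0000 0.0000 0.0000 0.0000 0.0000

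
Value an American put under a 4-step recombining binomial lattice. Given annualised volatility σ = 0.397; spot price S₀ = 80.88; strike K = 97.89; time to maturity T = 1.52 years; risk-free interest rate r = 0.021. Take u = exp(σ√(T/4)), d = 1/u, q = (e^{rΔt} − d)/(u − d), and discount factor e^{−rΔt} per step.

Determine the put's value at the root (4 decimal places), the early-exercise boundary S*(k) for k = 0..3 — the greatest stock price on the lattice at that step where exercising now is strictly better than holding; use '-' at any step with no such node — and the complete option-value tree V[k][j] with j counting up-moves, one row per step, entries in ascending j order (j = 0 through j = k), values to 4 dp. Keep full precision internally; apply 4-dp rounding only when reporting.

params: Δt=0.38000 u=1.27727 d=0.78292 q=0.45533 e^(-rΔt)=0.99205
t_4 payoffs: 67.5017 48.3137 17.0100 0.0000 0.0000
t_3: node(3,0) S=38.8141 payoff=59.0759 vs cont=58.2978 → 59.0759 [stop]  node(3,1) S=63.3224 payoff=34.5676 vs cont=33.7895 → 34.5676 [stop]  node(3,2) S=103.3058 payoff=0.0000 vs cont=9.1912 → 9.1912 [wait]  node(3,3) S=168.5358 payoff=0.0000 vs cont=0.0000 → 0.0000 [wait]  ⇒ S*(3)=63.3224
t_2: node(2,0) S=49.5763 payoff=48.3137 vs cont=47.5357 → 48.3137 [stop]  node(2,1) S=80.8800 payoff=17.0100 vs cont=22.8301 → 22.8301 [wait]  node(2,2) S=131.9497 payoff=0.0000 vs cont=4.9664 → 4.9664 [wait]  ⇒ S*(2)=49.5763
t_1: node(1,0) S=63.3224 payoff=34.5676 vs cont=36.4185 → 36.4185 [wait]  node(1,1) S=103.3058 payoff=0.0000 vs cont=14.5794 → 14.5794 [wait]  ⇒ S*(1)=-
t_0: node(0,0) S=80.8800 payoff=17.0100 vs cont=26.2641 → 26.2641 [wait]  ⇒ S*(0)=-

price = 26.2641
boundary = - - 49.5763 63.3224
tree:
26.2641
36.4185 14.5794
48.3137 22.8301 4.9664
59.0759 34.5676 9.1912 0.0000
67.5017 48.3137 17.0100 0.0000 0.0000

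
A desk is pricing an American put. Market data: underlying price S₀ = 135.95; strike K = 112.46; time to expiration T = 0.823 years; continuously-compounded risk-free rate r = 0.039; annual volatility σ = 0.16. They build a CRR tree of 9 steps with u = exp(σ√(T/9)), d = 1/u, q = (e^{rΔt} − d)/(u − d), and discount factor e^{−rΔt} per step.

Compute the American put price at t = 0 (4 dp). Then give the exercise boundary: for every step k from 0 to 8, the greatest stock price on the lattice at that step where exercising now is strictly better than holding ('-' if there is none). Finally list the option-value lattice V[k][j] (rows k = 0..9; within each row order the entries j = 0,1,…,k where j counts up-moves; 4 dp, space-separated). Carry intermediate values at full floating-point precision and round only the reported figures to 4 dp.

Δt=0.09144  u=1.04957  d=0.95277  q=0.52481  discount=0.99644
step 9 (expiry): payoffs max(K−S,0) = 24.5042 15.5675 5.7229 0.0000 0.0000 0.0000 0.0000 0.0000 0.0000 0.0000
step 8: (k=8,j=0): S=92.3160, (K−S)⁺=20.1440, hold=19.7436 ⇒ V=20.1440 exercise | (k=8,j=1): S=101.6957, (K−S)⁺=10.7643, hold=10.3639 ⇒ V=10.7643 exercise | (k=8,j=2): S=112.0284, (K−S)⁺=0.4316, hold=2.7098 ⇒ V=2.7098 continue | (k=8,j=3): S=123.4110, (K−S)⁺=0.0000, hold=0.0000 ⇒ V=0.0000 continue | (k=8,j=4): S=135.9500, (K−S)⁺=0.0000, hold=0.0000 ⇒ V=0.0000 continue | (k=8,j=5): S=149.7631, (K−S)⁺=0.0000, hold=0.0000 ⇒ V=0.0000 continue | (k=8,j=6): S=164.9796, (K−S)⁺=0.0000, hold=0.0000 ⇒ V=0.0000 continue | (k=8,j=7): S=181.7422, (K−S)⁺=0.0000, hold=0.0000 ⇒ V=0.0000 continue | (k=8,j=8): S=200.2079, (K−S)⁺=0.0000, hold=0.0000 ⇒ V=0.0000 continue  boundary S*=101.6957
step 7: (k=7,j=0): S=96.8925, (K−S)⁺=15.5675, hold=15.1672 ⇒ V=15.5675 exercise | (k=7,j=1): S=106.7371, (K−S)⁺=5.7229, hold=6.5139 ⇒ V=6.5139 continue | (k=7,j=2): S=117.5820, (K−S)⁺=0.0000, hold=1.2831 ⇒ V=1.2831 continue | (k=7,j=3): S=129.5288, (K−S)⁺=0.0000, hold=0.0000 ⇒ V=0.0000 continue | (k=7,j=4): S=142.6895, (K−S)⁺=0.0000, hold=0.0000 ⇒ V=0.0000 continue | (k=7,j=5): S=157.1873, (K−S)⁺=0.0000, hold=0.0000 ⇒ V=0.0000 continue | (k=7,j=6): S=173.1582, (K−S)⁺=0.0000, hold=0.0000 ⇒ V=0.0000 continue | (k=7,j=7): S=190.7517, (K−S)⁺=0.0000, hold=0.0000 ⇒ V=0.0000 continue  boundary S*=96.8925
step 6: (k=6,j=0): S=101.6957, (K−S)⁺=10.7643, hold=10.7776 ⇒ V=10.7776 continue | (k=6,j=1): S=112.0284, (K−S)⁺=0.4316, hold=3.7553 ⇒ V=3.7553 continue | (k=6,j=2): S=123.4110, (K−S)⁺=0.0000, hold=0.6075 ⇒ V=0.6075 continue | (k=6,j=3): S=135.9500, (K−S)⁺=0.0000, hold=0.0000 ⇒ V=0.0000 continue | (k=6,j=4): S=149.7631, (K−S)⁺=0.0000, hold=0.0000 ⇒ V=0.0000 continue | (k=6,j=5): S=164.9796, (K−S)⁺=0.0000, hold=0.0000 ⇒ V=0.0000 continue | (k=6,j=6): S=181.7422, (K−S)⁺=0.0000, hold=0.0000 ⇒ V=0.0000 continue  boundary S*=-
step 5: (k=5,j=0): S=106.7371, (K−S)⁺=5.7229, hold=7.0669 ⇒ V=7.0669 continue | (k=5,j=1): S=117.5820, (K−S)⁺=0.0000, hold=2.0958 ⇒ V=2.0958 continue | (k=5,j=2): S=129.5288, (K−S)⁺=0.0000, hold=0.2877 ⇒ V=0.2877 continue | (k=5,j=3): S=142.6895, (K−S)⁺=0.0000, hold=0.0000 ⇒ V=0.0000 continue | (k=5,j=4): S=157.1873, (K−S)⁺=0.0000, hold=0.0000 ⇒ V=0.0000 continue | (k=5,j=5): S=173.1582, (K−S)⁺=0.0000, hold=0.0000 ⇒ V=0.0000 continue  boundary S*=-
step 4: (k=4,j=0): S=112.0284, (K−S)⁺=0.4316, hold=4.4422 ⇒ V=4.4422 continue | (k=4,j=1): S=123.4110, (K−S)⁺=0.0000, hold=1.1428 ⇒ V=1.1428 continue | (k=4,j=2): S=135.9500, (K−S)⁺=0.0000, hold=0.1362 ⇒ V=0.1362 continue | (k=4,j=3): S=149.7631, (K−S)⁺=0.0000, hold=0.0000 ⇒ V=0.0000 continue | (k=4,j=4): S=164.9796, (K−S)⁺=0.0000, hold=0.0000 ⇒ V=0.0000 continue  boundary S*=-
step 3: (k=3,j=0): S=117.5820, (K−S)⁺=0.0000, hold=2.7010 ⇒ V=2.7010 continue | (k=3,j=1): S=129.5288, (K−S)⁺=0.0000, hold=0.6123 ⇒ V=0.6123 continue | (k=3,j=2): S=142.6895, (K−S)⁺=0.0000, hold=0.0645 ⇒ V=0.0645 continue | (k=3,j=3): S=157.1873, (K−S)⁺=0.0000, hold=0.0000 ⇒ V=0.0000 continue  boundary S*=-
step 2: (k=2,j=0): S=123.4110, (K−S)⁺=0.0000, hold=1.5991 ⇒ V=1.5991 continue | (k=2,j=1): S=135.9500, (K−S)⁺=0.0000, hold=0.3237 ⇒ V=0.3237 continue | (k=2,j=2): S=149.7631, (K−S)⁺=0.0000, hold=0.0305 ⇒ V=0.0305 continue  boundary S*=-
step 1: (k=1,j=0): S=129.5288, (K−S)⁺=0.0000, hold=0.9264 ⇒ V=0.9264 continue | (k=1,j=1): S=142.6895, (K−S)⁺=0.0000, hold=0.1692 ⇒ V=0.1692 continue  boundary S*=-
step 0: (k=0,j=0): S=135.9500, (K−S)⁺=0.0000, hold=0.5272 ⇒ V=0.5272 continue  boundary S*=-

price = 0.5272
boundary = - - - - - - - 96.8925 101.6957
tree:
0.5272
0.9264 0.1692
1.5991 0.3237 0.0305
2.7010 0.6123 0.0645 0.0000
4.4422 1.1428 0.1362 0.0000 0.0000
7.0669 2.0958 0.2877 0.0000 0.0000 0.0000
10.7776 3.7553 0.6075 0.0000 0.0000 0.0000 0.0000
15.5675 6.5139 1.2831 0.0000 0.0000 0.0000 0.0000 0.0000
20.1440 10.7643 2.7098 0.0000 0.0000 0.0000 0.0000 0.0000 0.0000
24.5042 15.5675 5.7229 0.0000 0.0000 0.0000 0.0000 0.0000 0.0000 0.0000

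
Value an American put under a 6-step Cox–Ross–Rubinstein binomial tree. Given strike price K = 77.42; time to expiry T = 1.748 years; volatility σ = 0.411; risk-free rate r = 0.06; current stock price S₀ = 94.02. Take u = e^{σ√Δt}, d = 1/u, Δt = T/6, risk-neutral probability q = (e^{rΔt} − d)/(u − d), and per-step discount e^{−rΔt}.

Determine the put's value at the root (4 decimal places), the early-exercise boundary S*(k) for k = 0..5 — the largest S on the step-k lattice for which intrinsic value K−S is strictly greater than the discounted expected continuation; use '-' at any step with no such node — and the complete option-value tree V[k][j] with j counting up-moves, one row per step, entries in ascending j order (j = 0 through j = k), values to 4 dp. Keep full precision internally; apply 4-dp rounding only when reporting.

price = 8.8283
boundary = - - - 48.3271 38.7122 48.3271
tree:
8.8283
13.5991 4.0674
20.2909 6.9655 1.1281
29.0929 11.6529 2.2256 0.0000
38.7078 18.8680 4.3908 0.0000 0.0000
46.4098 29.0929 8.6625 0.0000 0.0000 0.0000
52.5795 38.7078 17.0899 0.0000 0.0000 0.0000 0.0000

params: Δt=0.29133 u=1.24837 d=0.80104 q=0.48419 e^(-rΔt)=0.98267
t_6 payoffs: 52.5795 38.7078 17.0899 0.0000 0.0000 0.0000 0.0000
t_5: node(5,0) S=31.0102 payoff=46.4098 vs cont=45.0683 → 46.4098 [stop]  node(5,1) S=48.3271 payoff=29.0929 vs cont=27.7514 → 29.0929 [stop]  node(5,2) S=75.3142 payoff=2.1058 vs cont=8.6625 → 8.6625 [wait]  node(5,3) S=117.3717 payoff=0.0000 vs cont=0.0000 → 0.0000 [wait]  node(5,4) S=182.9153 payoff=0.0000 vs cont=0.0000 → 0.0000 [wait]  node(5,5) S=285.0601 payoff=0.0000 vs cont=0.0000 → 0.0000 [wait]  ⇒ S*(5)=48.3271
t_4: node(4,0) S=38.7122 payoff=38.7078 vs cont=37.3663 → 38.7078 [stop]  node(4,1) S=60.3301 payoff=17.0899 vs cont=18.8680 → 18.8680 [wait]  node(4,2) S=94.0200 payoff=0.0000 vs cont=4.3908 → 4.3908 [wait]  node(4,3) S=146.5233 payoff=0.0000 vs cont=0.0000 → 0.0000 [wait]  node(4,4) S=228.3459 payoff=0.0000 vs cont=0.0000 → 0.0000 [wait]  ⇒ S*(4)=38.7122
t_3: node(3,0) S=48.3271 payoff=29.0929 vs cont=28.5974 → 29.0929 [stop]  node(3,1) S=75.3142 payoff=2.1058 vs cont=11.6529 → 11.6529 [wait]  node(3,2) S=117.3717 payoff=0.0000 vs cont=2.2256 → 2.2256 [wait]  node(3,3) S=182.9153 payoff=0.0000 vs cont=0.0000 → 0.0000 [wait]  ⇒ S*(3)=48.3271
t_2: node(2,0) S=60.3301 payoff=17.0899 vs cont=20.2909 → 20.2909 [wait]  node(2,1) S=94.0200 payoff=0.0000 vs cont=6.9655 → 6.9655 [wait]  node(2,2) S=146.5233 payoff=0.0000 vs cont=1.1281 → 1.1281 [wait]  ⇒ S*(2)=-
t_1: node(1,0) S=75.3142 payoff=2.1058 vs cont=13.5991 → 13.5991 [wait]  node(1,1) S=117.3717 payoff=0.0000 vs cont=4.0674 → 4.0674 [wait]  ⇒ S*(1)=-
t_0: node(0,0) S=94.0200 payoff=0.0000 vs cont=8.8283 → 8.8283 [wait]  ⇒ S*(0)=-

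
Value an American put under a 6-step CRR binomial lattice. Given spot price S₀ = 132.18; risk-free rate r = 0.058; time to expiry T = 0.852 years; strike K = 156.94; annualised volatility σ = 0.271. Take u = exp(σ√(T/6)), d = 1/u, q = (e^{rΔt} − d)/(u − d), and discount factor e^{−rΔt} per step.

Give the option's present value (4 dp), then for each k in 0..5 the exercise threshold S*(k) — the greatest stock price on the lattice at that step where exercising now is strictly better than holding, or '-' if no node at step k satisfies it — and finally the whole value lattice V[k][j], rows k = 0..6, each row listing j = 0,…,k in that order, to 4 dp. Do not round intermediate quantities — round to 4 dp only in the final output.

Δt=0.14200  u=1.10752  d=0.90292  q=0.51491  discount=0.99180
step 6 (expiry): payoffs max(K−S,0) = 85.3152 69.0855 49.1782 24.7600 0.0000 0.0000 0.0000
step 5: (k=5,j=0): S=79.3256, (K−S)⁺=77.6144, hold=76.3271 ⇒ V=77.6144 exercise | (k=5,j=1): S=97.3004, (K−S)⁺=59.6396, hold=58.3524 ⇒ V=59.6396 exercise | (k=5,j=2): S=119.3480, (K−S)⁺=37.5920, hold=36.3047 ⇒ V=37.5920 exercise | (k=5,j=3): S=146.3916, (K−S)⁺=10.5484, hold=11.9122 ⇒ V=11.9122 continue | (k=5,j=4): S=179.5631, (K−S)⁺=0.0000, hold=0.0000 ⇒ V=0.0000 continue | (k=5,j=5): S=220.2510, (K−S)⁺=0.0000, hold=0.0000 ⇒ V=0.0000 continue  boundary S*=119.3480
step 4: (k=4,j=0): S=87.8545, (K−S)⁺=69.0855, hold=67.7982 ⇒ V=69.0855 exercise | (k=4,j=1): S=107.7618, (K−S)⁺=49.1782, hold=47.8909 ⇒ V=49.1782 exercise | (k=4,j=2): S=132.1800, (K−S)⁺=24.7600, hold=24.1693 ⇒ V=24.7600 exercise | (k=4,j=3): S=162.1312, (K−S)⁺=0.0000, hold=5.7311 ⇒ V=5.7311 continue | (k=4,j=4): S=198.8692, (K−S)⁺=0.0000, hold=0.0000 ⇒ V=0.0000 continue  boundary S*=132.1800
step 3: (k=3,j=0): S=97.3004, (K−S)⁺=59.6396, hold=58.3524 ⇒ V=59.6396 exercise | (k=3,j=1): S=119.3480, (K−S)⁺=37.5920, hold=36.3047 ⇒ V=37.5920 exercise | (k=3,j=2): S=146.3916, (K−S)⁺=10.5484, hold=14.8390 ⇒ V=14.8390 continue | (k=3,j=3): S=179.5631, (K−S)⁺=0.0000, hold=2.7573 ⇒ V=2.7573 continue  boundary S*=119.3480
step 2: (k=2,j=0): S=107.7618, (K−S)⁺=49.1782, hold=47.8909 ⇒ V=49.1782 exercise | (k=2,j=1): S=132.1800, (K−S)⁺=24.7600, hold=25.6639 ⇒ V=25.6639 continue | (k=2,j=2): S=162.1312, (K−S)⁺=0.0000, hold=8.5473 ⇒ V=8.5473 continue  boundary S*=107.7618
step 1: (k=1,j=0): S=119.3480, (K−S)⁺=37.5920, hold=36.7663 ⇒ V=37.5920 exercise | (k=1,j=1): S=146.3916, (K−S)⁺=10.5484, hold=16.7121 ⇒ V=16.7121 continue  boundary S*=119.3480
step 0: (k=0,j=0): S=132.1800, (K−S)⁺=24.7600, hold=26.6205 ⇒ V=26.6205 continue  boundary S*=-

price = 26.6205
boundary = - 119.3480 107.7618 119.3480 132.1800 119.3480
tree:
26.6205
37.5920 16.7121
49.1782 25.6639 8.5473
59.6396 37.5920 14.8390 2.7573
69.0855 49.1782 24.7600 5.7311 0.0000
77.6144 59.6396 37.5920 11.9122 0.0000 0.0000
85.3152 69.0855 49.1782 24.7600 0.0000 0.0000 0.0000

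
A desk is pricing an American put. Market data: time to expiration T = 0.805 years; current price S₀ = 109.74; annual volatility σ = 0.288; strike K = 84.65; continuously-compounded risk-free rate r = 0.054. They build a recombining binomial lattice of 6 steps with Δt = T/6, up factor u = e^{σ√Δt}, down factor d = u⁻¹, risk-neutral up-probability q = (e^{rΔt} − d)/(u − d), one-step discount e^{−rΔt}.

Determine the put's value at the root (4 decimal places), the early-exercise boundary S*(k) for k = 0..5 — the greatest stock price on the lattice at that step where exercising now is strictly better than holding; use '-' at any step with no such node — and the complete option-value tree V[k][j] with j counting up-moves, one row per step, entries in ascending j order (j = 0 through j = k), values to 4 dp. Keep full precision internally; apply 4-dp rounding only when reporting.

Δt=0.13417, u=1.11126, d=0.89988, q=0.50805, disc=e^(-rΔt)=0.99278
k=6 terminal: V=max(K-S,0) → 26.3753 12.6871 0.0000 0.0000 0.0000 0.0000 0.0000
k=5: j=0 S=64.7582 intr=19.8918 cont=19.2808 V=19.8918[EX]; j=1 S=79.9692 intr=4.6808 cont=6.1963 V=6.1963[hold]; j=2 S=98.7531 intr=0.0000 cont=0.0000 V=0.0000[hold]; j=3 S=121.9492 intr=0.0000 cont=0.0000 V=0.0000[hold]; j=4 S=150.5939 intr=0.0000 cont=0.0000 V=0.0000[hold]; j=5 S=185.9668 intr=0.0000 cont=0.0000 V=0.0000[hold]  S*(5)=64.7582
k=4: j=0 S=71.9629 intr=12.6871 cont=12.8404 V=12.8404[hold]; j=1 S=88.8662 intr=0.0000 cont=3.0263 V=3.0263[hold]; j=2 S=109.7400 intr=0.0000 cont=0.0000 V=0.0000[hold]; j=3 S=135.5168 intr=0.0000 cont=0.0000 V=0.0000[hold]; j=4 S=167.3483 intr=0.0000 cont=0.0000 V=0.0000[hold]  S*(4)=-
k=3: j=0 S=79.9692 intr=4.6808 cont=7.7976 V=7.7976[hold]; j=1 S=98.7531 intr=0.0000 cont=1.4780 V=1.4780[hold]; j=2 S=121.9492 intr=0.0000 cont=0.0000 V=0.0000[hold]; j=3 S=150.5939 intr=0.0000 cont=0.0000 V=0.0000[hold]  S*(3)=-
k=2: j=0 S=88.8662 intr=0.0000 cont=4.5538 V=4.5538[hold]; j=1 S=109.7400 intr=0.0000 cont=0.7219 V=0.7219[hold]; j=2 S=135.5168 intr=0.0000 cont=0.0000 V=0.0000[hold]  S*(2)=-
k=1: j=0 S=98.7531 intr=0.0000 cont=2.5882 V=2.5882[hold]; j=1 S=121.9492 intr=0.0000 cont=0.3526 V=0.3526[hold]  S*(1)=-
k=0: j=0 S=109.7400 intr=0.0000 cont=1.4419 V=1.4419[hold]  S*(0)=-

price = 1.4419
boundary = - - - - - 64.7582
tree:
1.4419
2.5882 0.3526
4.5538 0.7219 0.0000
7.7976 1.4780 0.0000 0.0000
12.8404 3.0263 0.0000 0.0000 0.0000
19.8918 6.1963 0.0000 0.0000 0.0000 0.0000
26.3753 12.6871 0.0000 0.0000 0.0000 0.0000 0.0000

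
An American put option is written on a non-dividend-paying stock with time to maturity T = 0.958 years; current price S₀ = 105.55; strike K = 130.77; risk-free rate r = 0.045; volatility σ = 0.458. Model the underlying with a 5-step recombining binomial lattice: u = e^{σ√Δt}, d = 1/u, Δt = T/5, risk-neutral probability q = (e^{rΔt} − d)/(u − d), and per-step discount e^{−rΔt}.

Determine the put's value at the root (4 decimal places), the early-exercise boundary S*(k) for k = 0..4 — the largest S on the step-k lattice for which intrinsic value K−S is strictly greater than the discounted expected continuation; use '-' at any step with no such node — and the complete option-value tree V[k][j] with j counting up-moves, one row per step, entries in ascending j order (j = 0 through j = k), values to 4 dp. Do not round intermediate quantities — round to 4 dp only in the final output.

params: Δt=0.19160 u=1.22198 d=0.81834 q=0.47150 e^(-rΔt)=0.99142
t_5 payoffs: 92.0327 72.9257 44.3941 1.7895 0.0000 0.0000
t_4: node(4,0) S=47.3364 payoff=83.4336 vs cont=82.3110 → 83.4336 [stop]  node(4,1) S=70.6849 payoff=60.0851 vs cont=58.9624 → 60.0851 [stop]  node(4,2) S=105.5500 payoff=25.2200 vs cont=24.0973 → 25.2200 [stop]  node(4,3) S=157.6122 payoff=0.0000 vs cont=0.9376 → 0.9376 [wait]  node(4,4) S=235.3539 payoff=0.0000 vs cont=0.0000 → 0.0000 [wait]  ⇒ S*(4)=105.5500
t_3: node(3,0) S=57.8443 payoff=72.9257 vs cont=71.8030 → 72.9257 [stop]  node(3,1) S=86.3759 payoff=44.3941 vs cont=43.2715 → 44.3941 [stop]  node(3,2) S=128.9805 payoff=1.7895 vs cont=13.6526 → 13.6526 [wait]  node(3,3) S=192.5997 payoff=0.0000 vs cont=0.4913 → 0.4913 [wait]  ⇒ S*(3)=86.3759
t_2: node(2,0) S=70.6849 payoff=60.0851 vs cont=58.9624 → 60.0851 [stop]  node(2,1) S=105.5500 payoff=25.2200 vs cont=29.6428 → 29.6428 [wait]  node(2,2) S=157.6122 payoff=0.0000 vs cont=7.3831 → 7.3831 [wait]  ⇒ S*(2)=70.6849
t_1: node(1,0) S=86.3759 payoff=44.3941 vs cont=45.3389 → 45.3389 [wait]  node(1,1) S=128.9805 payoff=1.7895 vs cont=18.9830 → 18.9830 [wait]  ⇒ S*(1)=-
t_0: node(0,0) S=105.5500 payoff=25.2200 vs cont=32.6295 → 32.6295 [wait]  ⇒ S*(0)=-

price = 32.6295
boundary = - - 70.6849 86.3759 105.5500
tree:
32.6295
45.3389 18.9830
60.0851 29.6428 7.3831
72.9257 44.3941 13.6526 0.4913
83.4336 60.0851 25.2200 0.9376 0.0000
92.0327 72.9257 44.3941 1.7895 0.0000 0.0000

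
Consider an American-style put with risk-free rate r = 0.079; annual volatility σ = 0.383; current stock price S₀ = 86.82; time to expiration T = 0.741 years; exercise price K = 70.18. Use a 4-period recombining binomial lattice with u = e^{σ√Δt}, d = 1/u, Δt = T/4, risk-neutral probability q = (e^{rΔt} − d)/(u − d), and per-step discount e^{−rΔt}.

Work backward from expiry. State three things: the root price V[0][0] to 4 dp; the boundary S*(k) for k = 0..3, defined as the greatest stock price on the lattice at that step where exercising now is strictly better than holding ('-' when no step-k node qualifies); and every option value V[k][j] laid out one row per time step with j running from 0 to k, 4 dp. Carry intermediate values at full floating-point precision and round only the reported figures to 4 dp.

price = 3.3706
boundary = - - - 52.9474
tree:
3.3706
5.9674 0.9077
10.3135 1.8547 0.0000
17.2326 3.7897 0.0000 0.0000
25.2793 7.7438 0.0000 0.0000 0.0000

params: Δt=0.18525 u=1.17921 d=0.84802 q=0.50340 e^(-rΔt)=0.98547
t_4 payoffs: 25.2793 7.7438 0.0000 0.0000 0.0000
t_3: node(3,0) S=52.9474 payoff=17.2326 vs cont=16.2130 → 17.2326 [stop]  node(3,1) S=73.6255 payoff=0.0000 vs cont=3.7897 → 3.7897 [wait]  node(3,2) S=102.3791 payoff=0.0000 vs cont=0.0000 → 0.0000 [wait]  node(3,3) S=142.3622 payoff=0.0000 vs cont=0.0000 → 0.0000 [wait]  ⇒ S*(3)=52.9474
t_2: node(2,0) S=62.4362 payoff=7.7438 vs cont=10.3135 → 10.3135 [wait]  node(2,1) S=86.8200 payoff=0.0000 vs cont=1.8547 → 1.8547 [wait]  node(2,2) S=120.7266 payoff=0.0000 vs cont=0.0000 → 0.0000 [wait]  ⇒ S*(2)=-
t_1: node(1,0) S=73.6255 payoff=0.0000 vs cont=5.9674 → 5.9674 [wait]  node(1,1) S=102.3791 payoff=0.0000 vs cont=0.9077 → 0.9077 [wait]  ⇒ S*(1)=-
t_0: node(0,0) S=86.8200 payoff=0.0000 vs cont=3.3706 → 3.3706 [wait]  ⇒ S*(0)=-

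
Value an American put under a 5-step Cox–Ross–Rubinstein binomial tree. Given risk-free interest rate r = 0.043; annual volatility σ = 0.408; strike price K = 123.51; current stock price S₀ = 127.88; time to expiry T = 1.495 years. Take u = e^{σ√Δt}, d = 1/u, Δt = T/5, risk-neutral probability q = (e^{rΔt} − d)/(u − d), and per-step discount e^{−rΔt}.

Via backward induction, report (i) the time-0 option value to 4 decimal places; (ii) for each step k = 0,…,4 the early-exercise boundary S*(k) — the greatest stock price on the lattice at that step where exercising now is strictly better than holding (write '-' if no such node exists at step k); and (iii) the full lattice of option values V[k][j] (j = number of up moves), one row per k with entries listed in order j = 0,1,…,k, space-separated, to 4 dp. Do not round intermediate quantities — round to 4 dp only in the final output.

price = 20.2785
boundary = - - - 65.4835 81.8506
tree:
20.2785
29.9752 10.0388
42.7046 16.6245 2.9820
58.0265 26.8160 5.7340 0.0000
71.1208 41.6594 11.0258 0.0000 0.0000
81.5967 58.0265 21.2013 0.0000 0.0000 0.0000

params: Δt=0.29900 u=1.24994 d=0.80004 q=0.47322 e^(-rΔt)=0.98723
t_5 payoffs: 81.5967 58.0265 21.2013 0.0000 0.0000 0.0000
t_4: node(4,0) S=52.3892 payoff=71.1208 vs cont=69.5430 → 71.1208 [stop]  node(4,1) S=81.8506 payoff=41.6594 vs cont=40.0815 → 41.6594 [stop]  node(4,2) S=127.8800 payoff=0.0000 vs cont=11.0258 → 11.0258 [wait]  node(4,3) S=199.7943 payoff=0.0000 vs cont=0.0000 → 0.0000 [wait]  node(4,4) S=312.1502 payoff=0.0000 vs cont=0.0000 → 0.0000 [wait]  ⇒ S*(4)=81.8506
t_3: node(3,0) S=65.4835 payoff=58.0265 vs cont=56.4487 → 58.0265 [stop]  node(3,1) S=102.3087 payoff=21.2013 vs cont=26.8160 → 26.8160 [wait]  node(3,2) S=159.8427 payoff=0.0000 vs cont=5.7340 → 5.7340 [wait]  node(3,3) S=249.7315 payoff=0.0000 vs cont=0.0000 → 0.0000 [wait]  ⇒ S*(3)=65.4835
t_2: node(2,0) S=81.8506 payoff=41.6594 vs cont=42.7046 → 42.7046 [wait]  node(2,1) S=127.8800 payoff=0.0000 vs cont=16.6245 → 16.6245 [wait]  node(2,2) S=199.7943 payoff=0.0000 vs cont=2.9820 → 2.9820 [wait]  ⇒ S*(2)=-
t_1: node(1,0) S=102.3087 payoff=21.2013 vs cont=29.9752 → 29.9752 [wait]  node(1,1) S=159.8427 payoff=0.0000 vs cont=10.0388 → 10.0388 [wait]  ⇒ S*(1)=-
t_0: node(0,0) S=127.8800 payoff=0.0000 vs cont=20.2785 → 20.2785 [wait]  ⇒ S*(0)=-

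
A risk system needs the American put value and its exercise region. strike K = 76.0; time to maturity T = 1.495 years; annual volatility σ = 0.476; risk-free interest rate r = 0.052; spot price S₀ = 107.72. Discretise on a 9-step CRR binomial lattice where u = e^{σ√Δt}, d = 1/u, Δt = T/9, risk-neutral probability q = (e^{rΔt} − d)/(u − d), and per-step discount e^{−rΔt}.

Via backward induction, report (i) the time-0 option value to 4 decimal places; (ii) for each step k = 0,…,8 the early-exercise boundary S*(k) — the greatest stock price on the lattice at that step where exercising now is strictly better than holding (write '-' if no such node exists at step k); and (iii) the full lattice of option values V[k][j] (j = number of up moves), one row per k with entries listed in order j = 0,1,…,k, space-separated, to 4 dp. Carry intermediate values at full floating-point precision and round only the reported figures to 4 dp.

price = 7.1860
boundary = - - - - - 40.8344 33.6335 40.8344 49.5770
tree:
7.1860
10.4587 3.6839
14.8497 5.7750 1.4296
20.4882 8.8613 2.4540 0.3184
27.3485 13.2463 4.1549 0.6104 0.0000
35.1656 19.1701 6.9117 1.1702 0.0000 0.0000
42.3665 26.6373 11.2302 2.2435 0.0000 0.0000 0.0000
48.2975 35.1656 17.6562 4.3011 0.0000 0.0000 0.0000 0.0000
53.1827 42.3665 26.4230 8.2459 0.0000 0.0000 0.0000 0.0000 0.0000
57.2064 48.2975 35.1656 15.8086 0.0000 0.0000 0.0000 0.0000 0.0000 0.0000

Δt=0.16611, u=1.21410, d=0.82366, q=0.47387, disc=e^(-rΔt)=0.99140
k=9 terminal: V=max(K-S,0) → 57.2064 48.2975 35.1656 15.8086 0.0000 0.0000 0.0000 0.0000 0.0000 0.0000
k=8: j=0 S=22.8173 intr=53.1827 cont=52.5291 V=53.1827[EX]; j=1 S=33.6335 intr=42.3665 cont=41.7128 V=42.3665[EX]; j=2 S=49.5770 intr=26.4230 cont=25.7694 V=26.4230[EX]; j=3 S=73.0783 intr=2.9217 cont=8.2459 V=8.2459[hold]; j=4 S=107.7200 intr=0.0000 cont=0.0000 V=0.0000[hold]; j=5 S=158.7831 intr=0.0000 cont=0.0000 V=0.0000[hold]; j=6 S=234.0520 intr=0.0000 cont=0.0000 V=0.0000[hold]; j=7 S=345.0011 intr=0.0000 cont=0.0000 V=0.0000[hold]; j=8 S=508.5439 intr=0.0000 cont=0.0000 V=0.0000[hold]  S*(8)=49.5770
k=7: j=0 S=27.7025 intr=48.2975 cont=47.6439 V=48.2975[EX]; j=1 S=40.8344 intr=35.1656 cont=34.5119 V=35.1656[EX]; j=2 S=60.1914 intr=15.8086 cont=17.6562 V=17.6562[hold]; j=3 S=88.7242 intr=0.0000 cont=4.3011 V=4.3011[hold]; j=4 S=130.7827 intr=0.0000 cont=0.0000 V=0.0000[hold]; j=5 S=192.7784 intr=0.0000 cont=0.0000 V=0.0000[hold]; j=6 S=284.1623 intr=0.0000 cont=0.0000 V=0.0000[hold]; j=7 S=418.8654 intr=0.0000 cont=0.0000 V=0.0000[hold]  S*(7)=40.8344
k=6: j=0 S=33.6335 intr=42.3665 cont=41.7128 V=42.3665[EX]; j=1 S=49.5770 intr=26.4230 cont=26.6373 V=26.6373[hold]; j=2 S=73.0783 intr=2.9217 cont=11.2302 V=11.2302[hold]; j=3 S=107.7200 intr=0.0000 cont=2.2435 V=2.2435[hold]; j=4 S=158.7831 intr=0.0000 cont=0.0000 V=0.0000[hold]; j=5 S=234.0520 intr=0.0000 cont=0.0000 V=0.0000[hold]; j=6 S=345.0011 intr=0.0000 cont=0.0000 V=0.0000[hold]  S*(6)=33.6335
k=5: j=0 S=40.8344 intr=35.1656 cont=34.6126 V=35.1656[EX]; j=1 S=60.1914 intr=15.8086 cont=19.1701 V=19.1701[hold]; j=2 S=88.7242 intr=0.0000 cont=6.9117 V=6.9117[hold]; j=3 S=130.7827 intr=0.0000 cont=1.1702 V=1.1702[hold]; j=4 S=192.7784 intr=0.0000 cont=0.0000 V=0.0000[hold]; j=5 S=284.1623 intr=0.0000 cont=0.0000 V=0.0000[hold]  S*(5)=40.8344
k=4: j=0 S=49.5770 intr=26.4230 cont=27.3485 V=27.3485[hold]; j=1 S=73.0783 intr=2.9217 cont=13.2463 V=13.2463[hold]; j=2 S=107.7200 intr=0.0000 cont=4.1549 V=4.1549[hold]; j=3 S=158.7831 intr=0.0000 cont=0.6104 V=0.6104[hold]; j=4 S=234.0520 intr=0.0000 cont=0.0000 V=0.0000[hold]  S*(4)=-
k=3: j=0 S=60.1914 intr=15.8086 cont=20.4882 V=20.4882[hold]; j=1 S=88.7242 intr=0.0000 cont=8.8613 V=8.8613[hold]; j=2 S=130.7827 intr=0.0000 cont=2.4540 V=2.4540[hold]; j=3 S=192.7784 intr=0.0000 cont=0.3184 V=0.3184[hold]  S*(3)=-
k=2: j=0 S=73.0783 intr=2.9217 cont=14.8497 V=14.8497[hold]; j=1 S=107.7200 intr=0.0000 cont=5.7750 V=5.7750[hold]; j=2 S=158.7831 intr=0.0000 cont=1.4296 V=1.4296[hold]  S*(2)=-
k=1: j=0 S=88.7242 intr=0.0000 cont=10.4587 V=10.4587[hold]; j=1 S=130.7827 intr=0.0000 cont=3.6839 V=3.6839[hold]  S*(1)=-
k=0: j=0 S=107.7200 intr=0.0000 cont=7.1860 V=7.1860[hold]  S*(0)=-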